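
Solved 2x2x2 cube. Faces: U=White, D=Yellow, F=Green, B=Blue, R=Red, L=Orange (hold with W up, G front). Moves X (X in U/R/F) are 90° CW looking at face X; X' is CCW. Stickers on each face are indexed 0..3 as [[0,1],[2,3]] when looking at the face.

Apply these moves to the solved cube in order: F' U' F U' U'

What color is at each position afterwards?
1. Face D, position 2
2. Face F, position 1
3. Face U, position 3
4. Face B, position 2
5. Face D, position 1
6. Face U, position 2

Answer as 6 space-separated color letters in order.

After move 1 (F'): F=GGGG U=WWRR R=YRYR D=OOYY L=OWOW
After move 2 (U'): U=WRWR F=OWGG R=GGYR B=YRBB L=BBOW
After move 3 (F): F=GOGW U=WRWB R=WGRR D=YGYY L=BOOO
After move 4 (U'): U=RBWW F=BOGW R=GORR B=WGBB L=YROO
After move 5 (U'): U=BWRW F=YRGW R=BORR B=GOBB L=WGOO
Query 1: D[2] = Y
Query 2: F[1] = R
Query 3: U[3] = W
Query 4: B[2] = B
Query 5: D[1] = G
Query 6: U[2] = R

Answer: Y R W B G R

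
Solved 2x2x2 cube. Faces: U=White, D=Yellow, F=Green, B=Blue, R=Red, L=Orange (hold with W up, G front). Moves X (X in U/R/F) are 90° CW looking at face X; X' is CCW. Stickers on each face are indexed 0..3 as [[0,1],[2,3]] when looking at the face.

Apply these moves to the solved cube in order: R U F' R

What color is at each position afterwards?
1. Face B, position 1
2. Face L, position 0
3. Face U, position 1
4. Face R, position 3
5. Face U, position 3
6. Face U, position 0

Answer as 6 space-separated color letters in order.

After move 1 (R): R=RRRR U=WGWG F=GYGY D=YBYB B=WBWB
After move 2 (U): U=WWGG F=RRGY R=WBRR B=OOWB L=GYOO
After move 3 (F'): F=RYRG U=WWWR R=BBYR D=YOYB L=GGOG
After move 4 (R): R=YBRB U=WYWG F=RORB D=YWYO B=ROWB
Query 1: B[1] = O
Query 2: L[0] = G
Query 3: U[1] = Y
Query 4: R[3] = B
Query 5: U[3] = G
Query 6: U[0] = W

Answer: O G Y B G W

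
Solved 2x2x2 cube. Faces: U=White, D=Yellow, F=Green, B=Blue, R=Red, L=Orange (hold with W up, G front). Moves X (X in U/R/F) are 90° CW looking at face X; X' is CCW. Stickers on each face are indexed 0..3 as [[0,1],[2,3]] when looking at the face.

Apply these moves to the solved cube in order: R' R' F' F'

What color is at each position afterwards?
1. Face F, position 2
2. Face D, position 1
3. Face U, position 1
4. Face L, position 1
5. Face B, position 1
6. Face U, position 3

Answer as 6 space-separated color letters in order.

After move 1 (R'): R=RRRR U=WBWB F=GWGW D=YGYG B=YBYB
After move 2 (R'): R=RRRR U=WYWY F=GBGB D=YWYW B=GBGB
After move 3 (F'): F=BBGG U=WYRR R=WRYR D=OOYW L=OYOW
After move 4 (F'): F=BGBG U=WYWY R=OROR D=YWYW L=OROR
Query 1: F[2] = B
Query 2: D[1] = W
Query 3: U[1] = Y
Query 4: L[1] = R
Query 5: B[1] = B
Query 6: U[3] = Y

Answer: B W Y R B Y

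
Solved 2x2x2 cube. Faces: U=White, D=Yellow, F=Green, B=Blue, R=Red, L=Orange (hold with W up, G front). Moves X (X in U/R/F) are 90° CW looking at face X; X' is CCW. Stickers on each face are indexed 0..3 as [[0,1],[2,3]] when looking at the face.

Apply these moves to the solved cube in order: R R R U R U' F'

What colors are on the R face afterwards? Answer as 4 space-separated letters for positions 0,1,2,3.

Answer: Y G Y B

Derivation:
After move 1 (R): R=RRRR U=WGWG F=GYGY D=YBYB B=WBWB
After move 2 (R): R=RRRR U=WYWY F=GBGB D=YWYW B=GBGB
After move 3 (R): R=RRRR U=WBWB F=GWGW D=YGYG B=YBYB
After move 4 (U): U=WWBB F=RRGW R=YBRR B=OOYB L=GWOO
After move 5 (R): R=RYRB U=WRBW F=RGGG D=YYYO B=BOWB
After move 6 (U'): U=RWWB F=GWGG R=RGRB B=RYWB L=BOOO
After move 7 (F'): F=WGGG U=RWRR R=YGYB D=OOYO L=BBOW
Query: R face = YGYB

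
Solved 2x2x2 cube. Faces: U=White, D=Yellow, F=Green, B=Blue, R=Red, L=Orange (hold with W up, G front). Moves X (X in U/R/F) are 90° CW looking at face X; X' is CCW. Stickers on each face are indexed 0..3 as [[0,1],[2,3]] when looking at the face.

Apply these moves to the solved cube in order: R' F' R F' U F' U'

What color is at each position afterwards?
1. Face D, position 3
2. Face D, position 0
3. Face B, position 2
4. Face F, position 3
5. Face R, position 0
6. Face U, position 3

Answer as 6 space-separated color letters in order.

Answer: Y G B W G R

Derivation:
After move 1 (R'): R=RRRR U=WBWB F=GWGW D=YGYG B=YBYB
After move 2 (F'): F=WWGG U=WBRR R=GRYR D=OOYG L=OBOW
After move 3 (R): R=YGRR U=WWRG F=WOGG D=OYYY B=RBBB
After move 4 (F'): F=OGWG U=WWYR R=YGOR D=BWYY L=OGOR
After move 5 (U): U=YWRW F=YGWG R=RBOR B=OGBB L=OGOR
After move 6 (F'): F=GGYW U=YWRO R=WBBR D=GRYY L=OWOR
After move 7 (U'): U=WOYR F=OWYW R=GGBR B=WBBB L=OGOR
Query 1: D[3] = Y
Query 2: D[0] = G
Query 3: B[2] = B
Query 4: F[3] = W
Query 5: R[0] = G
Query 6: U[3] = R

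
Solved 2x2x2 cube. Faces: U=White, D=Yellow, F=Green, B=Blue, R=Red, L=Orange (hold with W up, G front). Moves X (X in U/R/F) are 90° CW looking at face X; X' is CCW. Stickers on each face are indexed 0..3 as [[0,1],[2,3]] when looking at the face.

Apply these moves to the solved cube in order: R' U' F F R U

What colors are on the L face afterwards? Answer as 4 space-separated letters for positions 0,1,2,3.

Answer: W W O G

Derivation:
After move 1 (R'): R=RRRR U=WBWB F=GWGW D=YGYG B=YBYB
After move 2 (U'): U=BBWW F=OOGW R=GWRR B=RRYB L=YBOO
After move 3 (F): F=GOWO U=BBOB R=WWWR D=RGYG L=YYOG
After move 4 (F): F=WGOO U=BBGY R=OWBR D=WWYG L=YROG
After move 5 (R): R=BORW U=BGGO F=WWOG D=WYYR B=YRBB
After move 6 (U): U=GBOG F=BOOG R=YRRW B=YRBB L=WWOG
Query: L face = WWOG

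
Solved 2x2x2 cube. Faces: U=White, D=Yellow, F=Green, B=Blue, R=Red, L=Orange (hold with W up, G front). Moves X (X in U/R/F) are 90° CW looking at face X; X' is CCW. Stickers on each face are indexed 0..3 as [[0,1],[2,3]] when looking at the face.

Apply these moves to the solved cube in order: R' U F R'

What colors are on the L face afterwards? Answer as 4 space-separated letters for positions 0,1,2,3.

After move 1 (R'): R=RRRR U=WBWB F=GWGW D=YGYG B=YBYB
After move 2 (U): U=WWBB F=RRGW R=YBRR B=OOYB L=GWOO
After move 3 (F): F=GRWR U=WWOW R=BBBR D=RYYG L=GYOG
After move 4 (R'): R=BRBB U=WYOO F=GWWW D=RRYR B=GOYB
Query: L face = GYOG

Answer: G Y O G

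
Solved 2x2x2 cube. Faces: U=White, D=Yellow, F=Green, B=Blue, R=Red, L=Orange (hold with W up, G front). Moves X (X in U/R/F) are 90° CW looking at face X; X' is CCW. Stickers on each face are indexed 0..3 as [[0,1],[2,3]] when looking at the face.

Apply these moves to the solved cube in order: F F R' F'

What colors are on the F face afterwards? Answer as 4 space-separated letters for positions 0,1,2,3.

Answer: W Y G G

Derivation:
After move 1 (F): F=GGGG U=WWOO R=WRWR D=RRYY L=OYOY
After move 2 (F): F=GGGG U=WWYY R=OROR D=WWYY L=OROR
After move 3 (R'): R=RROO U=WBYB F=GWGY D=WGYG B=YBWB
After move 4 (F'): F=WYGG U=WBRO R=GRWO D=RRYG L=OBOY
Query: F face = WYGG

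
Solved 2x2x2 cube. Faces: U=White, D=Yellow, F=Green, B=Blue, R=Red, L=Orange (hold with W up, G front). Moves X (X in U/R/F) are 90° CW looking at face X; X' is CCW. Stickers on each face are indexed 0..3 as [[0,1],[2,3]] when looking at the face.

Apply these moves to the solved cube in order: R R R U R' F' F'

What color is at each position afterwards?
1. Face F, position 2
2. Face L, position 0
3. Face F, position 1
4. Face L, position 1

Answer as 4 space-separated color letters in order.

After move 1 (R): R=RRRR U=WGWG F=GYGY D=YBYB B=WBWB
After move 2 (R): R=RRRR U=WYWY F=GBGB D=YWYW B=GBGB
After move 3 (R): R=RRRR U=WBWB F=GWGW D=YGYG B=YBYB
After move 4 (U): U=WWBB F=RRGW R=YBRR B=OOYB L=GWOO
After move 5 (R'): R=BRYR U=WYBO F=RWGB D=YRYW B=GOGB
After move 6 (F'): F=WBRG U=WYBY R=RRYR D=WOYW L=GOOB
After move 7 (F'): F=BGWR U=WYRY R=ORWR D=OBYW L=GYOB
Query 1: F[2] = W
Query 2: L[0] = G
Query 3: F[1] = G
Query 4: L[1] = Y

Answer: W G G Y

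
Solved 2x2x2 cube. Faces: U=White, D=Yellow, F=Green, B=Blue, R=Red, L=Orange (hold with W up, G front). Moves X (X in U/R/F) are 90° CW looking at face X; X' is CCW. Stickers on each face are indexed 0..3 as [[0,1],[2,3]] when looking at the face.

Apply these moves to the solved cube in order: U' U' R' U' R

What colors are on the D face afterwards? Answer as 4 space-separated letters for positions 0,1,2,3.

Answer: Y Y Y O

Derivation:
After move 1 (U'): U=WWWW F=OOGG R=GGRR B=RRBB L=BBOO
After move 2 (U'): U=WWWW F=BBGG R=OORR B=GGBB L=RROO
After move 3 (R'): R=OROR U=WBWG F=BWGW D=YBYG B=YGYB
After move 4 (U'): U=BGWW F=RRGW R=BWOR B=ORYB L=YGOO
After move 5 (R): R=OBRW U=BRWW F=RBGG D=YYYO B=WRGB
Query: D face = YYYO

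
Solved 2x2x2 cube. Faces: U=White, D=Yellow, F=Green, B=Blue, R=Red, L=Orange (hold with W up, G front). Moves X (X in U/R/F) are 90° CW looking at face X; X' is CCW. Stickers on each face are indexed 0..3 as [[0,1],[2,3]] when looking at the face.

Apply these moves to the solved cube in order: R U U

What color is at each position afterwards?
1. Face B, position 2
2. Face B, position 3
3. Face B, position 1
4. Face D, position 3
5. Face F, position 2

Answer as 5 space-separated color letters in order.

After move 1 (R): R=RRRR U=WGWG F=GYGY D=YBYB B=WBWB
After move 2 (U): U=WWGG F=RRGY R=WBRR B=OOWB L=GYOO
After move 3 (U): U=GWGW F=WBGY R=OORR B=GYWB L=RROO
Query 1: B[2] = W
Query 2: B[3] = B
Query 3: B[1] = Y
Query 4: D[3] = B
Query 5: F[2] = G

Answer: W B Y B G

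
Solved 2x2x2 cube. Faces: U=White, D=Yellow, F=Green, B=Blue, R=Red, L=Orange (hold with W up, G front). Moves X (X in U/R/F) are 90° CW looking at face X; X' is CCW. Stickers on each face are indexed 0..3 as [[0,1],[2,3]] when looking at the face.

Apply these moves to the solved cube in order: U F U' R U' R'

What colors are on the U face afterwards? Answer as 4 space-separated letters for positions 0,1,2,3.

Answer: Y G W W

Derivation:
After move 1 (U): U=WWWW F=RRGG R=BBRR B=OOBB L=GGOO
After move 2 (F): F=GRGR U=WWOG R=WBWR D=RBYY L=GYOY
After move 3 (U'): U=WGWO F=GYGR R=GRWR B=WBBB L=OOOY
After move 4 (R): R=WGRR U=WYWR F=GBGY D=RBYW B=OBGB
After move 5 (U'): U=YRWW F=OOGY R=GBRR B=WGGB L=OBOY
After move 6 (R'): R=BRGR U=YGWW F=ORGW D=ROYY B=WGBB
Query: U face = YGWW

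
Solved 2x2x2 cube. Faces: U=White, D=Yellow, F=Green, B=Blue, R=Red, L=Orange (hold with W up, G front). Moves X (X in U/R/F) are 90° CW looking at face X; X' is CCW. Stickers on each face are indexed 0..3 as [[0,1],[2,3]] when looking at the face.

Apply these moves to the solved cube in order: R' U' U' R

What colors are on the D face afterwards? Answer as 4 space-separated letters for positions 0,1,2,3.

Answer: Y Y Y G

Derivation:
After move 1 (R'): R=RRRR U=WBWB F=GWGW D=YGYG B=YBYB
After move 2 (U'): U=BBWW F=OOGW R=GWRR B=RRYB L=YBOO
After move 3 (U'): U=BWBW F=YBGW R=OORR B=GWYB L=RROO
After move 4 (R): R=RORO U=BBBW F=YGGG D=YYYG B=WWWB
Query: D face = YYYG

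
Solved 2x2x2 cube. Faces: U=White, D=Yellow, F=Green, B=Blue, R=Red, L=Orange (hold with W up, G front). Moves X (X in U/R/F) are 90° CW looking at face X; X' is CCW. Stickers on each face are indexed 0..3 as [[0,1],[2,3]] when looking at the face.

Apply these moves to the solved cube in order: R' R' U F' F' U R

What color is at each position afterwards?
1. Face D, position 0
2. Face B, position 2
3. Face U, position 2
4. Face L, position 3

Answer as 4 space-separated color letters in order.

After move 1 (R'): R=RRRR U=WBWB F=GWGW D=YGYG B=YBYB
After move 2 (R'): R=RRRR U=WYWY F=GBGB D=YWYW B=GBGB
After move 3 (U): U=WWYY F=RRGB R=GBRR B=OOGB L=GBOO
After move 4 (F'): F=RBRG U=WWGR R=WBYR D=BOYW L=GYOY
After move 5 (F'): F=BGRR U=WWWY R=OBBR D=YYYW L=GROG
After move 6 (U): U=WWYW F=OBRR R=OOBR B=GRGB L=BGOG
After move 7 (R): R=BORO U=WBYR F=OYRW D=YGYG B=WRWB
Query 1: D[0] = Y
Query 2: B[2] = W
Query 3: U[2] = Y
Query 4: L[3] = G

Answer: Y W Y G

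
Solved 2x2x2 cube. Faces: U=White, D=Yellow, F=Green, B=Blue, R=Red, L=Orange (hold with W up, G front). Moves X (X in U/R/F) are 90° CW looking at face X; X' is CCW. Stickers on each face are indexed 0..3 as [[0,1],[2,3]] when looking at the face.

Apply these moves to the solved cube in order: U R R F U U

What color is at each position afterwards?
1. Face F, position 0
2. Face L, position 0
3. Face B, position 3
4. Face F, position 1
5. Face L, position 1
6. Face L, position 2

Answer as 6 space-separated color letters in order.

After move 1 (U): U=WWWW F=RRGG R=BBRR B=OOBB L=GGOO
After move 2 (R): R=RBRB U=WRWG F=RYGY D=YBYO B=WOWB
After move 3 (R): R=RRBB U=WYWY F=RBGO D=YWYW B=GORB
After move 4 (F): F=GROB U=WYOG R=WRYB D=BRYW L=GYOW
After move 5 (U): U=OWGY F=WROB R=GOYB B=GYRB L=GROW
After move 6 (U): U=GOYW F=GOOB R=GYYB B=GRRB L=WROW
Query 1: F[0] = G
Query 2: L[0] = W
Query 3: B[3] = B
Query 4: F[1] = O
Query 5: L[1] = R
Query 6: L[2] = O

Answer: G W B O R O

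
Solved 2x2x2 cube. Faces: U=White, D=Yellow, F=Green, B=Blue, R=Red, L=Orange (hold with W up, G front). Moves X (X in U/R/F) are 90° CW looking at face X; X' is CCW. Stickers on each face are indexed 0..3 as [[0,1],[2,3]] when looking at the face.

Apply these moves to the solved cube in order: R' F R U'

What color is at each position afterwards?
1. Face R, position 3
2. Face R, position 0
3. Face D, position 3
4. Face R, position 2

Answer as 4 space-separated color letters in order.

After move 1 (R'): R=RRRR U=WBWB F=GWGW D=YGYG B=YBYB
After move 2 (F): F=GGWW U=WBOO R=WRBR D=RRYG L=OYOG
After move 3 (R): R=BWRR U=WGOW F=GRWG D=RYYY B=OBBB
After move 4 (U'): U=GWWO F=OYWG R=GRRR B=BWBB L=OBOG
Query 1: R[3] = R
Query 2: R[0] = G
Query 3: D[3] = Y
Query 4: R[2] = R

Answer: R G Y R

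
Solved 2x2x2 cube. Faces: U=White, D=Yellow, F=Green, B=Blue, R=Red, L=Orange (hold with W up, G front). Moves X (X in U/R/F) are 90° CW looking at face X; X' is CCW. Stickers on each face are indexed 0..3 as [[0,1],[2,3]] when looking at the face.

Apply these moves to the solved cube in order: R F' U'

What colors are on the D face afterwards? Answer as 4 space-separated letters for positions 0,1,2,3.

Answer: O O Y B

Derivation:
After move 1 (R): R=RRRR U=WGWG F=GYGY D=YBYB B=WBWB
After move 2 (F'): F=YYGG U=WGRR R=BRYR D=OOYB L=OGOW
After move 3 (U'): U=GRWR F=OGGG R=YYYR B=BRWB L=WBOW
Query: D face = OOYB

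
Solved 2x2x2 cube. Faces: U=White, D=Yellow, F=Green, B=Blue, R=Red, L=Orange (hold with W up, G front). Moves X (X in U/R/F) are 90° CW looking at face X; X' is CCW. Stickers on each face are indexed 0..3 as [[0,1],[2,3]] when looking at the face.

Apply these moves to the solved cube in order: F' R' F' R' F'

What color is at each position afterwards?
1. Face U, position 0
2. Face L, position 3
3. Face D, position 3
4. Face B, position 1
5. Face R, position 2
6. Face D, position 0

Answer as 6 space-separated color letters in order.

Answer: W R G B W B

Derivation:
After move 1 (F'): F=GGGG U=WWRR R=YRYR D=OOYY L=OWOW
After move 2 (R'): R=RRYY U=WBRB F=GWGR D=OGYG B=YBOB
After move 3 (F'): F=WRGG U=WBRY R=GROY D=WWYG L=OBOR
After move 4 (R'): R=RYGO U=WORY F=WBGY D=WRYG B=GBWB
After move 5 (F'): F=BYWG U=WORG R=RYWO D=BRYG L=OYOR
Query 1: U[0] = W
Query 2: L[3] = R
Query 3: D[3] = G
Query 4: B[1] = B
Query 5: R[2] = W
Query 6: D[0] = B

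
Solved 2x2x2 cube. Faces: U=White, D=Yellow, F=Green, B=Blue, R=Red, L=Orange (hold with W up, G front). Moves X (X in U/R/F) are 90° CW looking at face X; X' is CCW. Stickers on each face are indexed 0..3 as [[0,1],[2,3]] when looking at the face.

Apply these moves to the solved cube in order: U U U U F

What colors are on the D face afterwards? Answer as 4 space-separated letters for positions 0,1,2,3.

After move 1 (U): U=WWWW F=RRGG R=BBRR B=OOBB L=GGOO
After move 2 (U): U=WWWW F=BBGG R=OORR B=GGBB L=RROO
After move 3 (U): U=WWWW F=OOGG R=GGRR B=RRBB L=BBOO
After move 4 (U): U=WWWW F=GGGG R=RRRR B=BBBB L=OOOO
After move 5 (F): F=GGGG U=WWOO R=WRWR D=RRYY L=OYOY
Query: D face = RRYY

Answer: R R Y Y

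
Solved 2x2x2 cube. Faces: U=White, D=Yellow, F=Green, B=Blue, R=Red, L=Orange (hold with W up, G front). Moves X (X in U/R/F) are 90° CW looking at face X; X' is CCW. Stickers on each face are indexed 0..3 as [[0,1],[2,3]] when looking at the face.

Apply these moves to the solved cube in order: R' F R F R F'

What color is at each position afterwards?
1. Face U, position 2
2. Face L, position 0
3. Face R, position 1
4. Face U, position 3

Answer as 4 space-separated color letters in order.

After move 1 (R'): R=RRRR U=WBWB F=GWGW D=YGYG B=YBYB
After move 2 (F): F=GGWW U=WBOO R=WRBR D=RRYG L=OYOG
After move 3 (R): R=BWRR U=WGOW F=GRWG D=RYYY B=OBBB
After move 4 (F): F=WGGR U=WGGY R=OWWR D=RBYY L=OROY
After move 5 (R): R=WORW U=WGGR F=WBGY D=RBYO B=YBGB
After move 6 (F'): F=BYWG U=WGWR R=BORW D=RYYO L=OROG
Query 1: U[2] = W
Query 2: L[0] = O
Query 3: R[1] = O
Query 4: U[3] = R

Answer: W O O R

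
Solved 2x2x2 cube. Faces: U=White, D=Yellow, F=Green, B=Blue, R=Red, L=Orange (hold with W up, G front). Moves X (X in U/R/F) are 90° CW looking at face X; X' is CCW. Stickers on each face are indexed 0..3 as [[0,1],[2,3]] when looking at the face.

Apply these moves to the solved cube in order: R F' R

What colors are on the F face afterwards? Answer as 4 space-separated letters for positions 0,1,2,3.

After move 1 (R): R=RRRR U=WGWG F=GYGY D=YBYB B=WBWB
After move 2 (F'): F=YYGG U=WGRR R=BRYR D=OOYB L=OGOW
After move 3 (R): R=YBRR U=WYRG F=YOGB D=OWYW B=RBGB
Query: F face = YOGB

Answer: Y O G B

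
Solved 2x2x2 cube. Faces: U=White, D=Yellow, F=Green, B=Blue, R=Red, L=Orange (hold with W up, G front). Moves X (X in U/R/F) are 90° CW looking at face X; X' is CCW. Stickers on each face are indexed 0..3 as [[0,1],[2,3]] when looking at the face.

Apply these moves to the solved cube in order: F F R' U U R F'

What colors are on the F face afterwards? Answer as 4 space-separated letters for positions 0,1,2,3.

Answer: G G Y G

Derivation:
After move 1 (F): F=GGGG U=WWOO R=WRWR D=RRYY L=OYOY
After move 2 (F): F=GGGG U=WWYY R=OROR D=WWYY L=OROR
After move 3 (R'): R=RROO U=WBYB F=GWGY D=WGYG B=YBWB
After move 4 (U): U=YWBB F=RRGY R=YBOO B=ORWB L=GWOR
After move 5 (U): U=BYBW F=YBGY R=OROO B=GWWB L=RROR
After move 6 (R): R=OOOR U=BBBY F=YGGG D=WWYG B=WWYB
After move 7 (F'): F=GGYG U=BBOO R=WOWR D=RRYG L=RYOB
Query: F face = GGYG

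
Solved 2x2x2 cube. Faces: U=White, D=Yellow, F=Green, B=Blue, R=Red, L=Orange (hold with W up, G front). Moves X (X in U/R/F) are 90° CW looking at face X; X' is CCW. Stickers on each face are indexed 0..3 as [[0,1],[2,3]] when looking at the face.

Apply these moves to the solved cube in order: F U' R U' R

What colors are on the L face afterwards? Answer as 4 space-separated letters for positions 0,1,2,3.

After move 1 (F): F=GGGG U=WWOO R=WRWR D=RRYY L=OYOY
After move 2 (U'): U=WOWO F=OYGG R=GGWR B=WRBB L=BBOY
After move 3 (R): R=WGRG U=WYWG F=ORGY D=RBYW B=OROB
After move 4 (U'): U=YGWW F=BBGY R=ORRG B=WGOB L=OROY
After move 5 (R): R=ROGR U=YBWY F=BBGW D=ROYW B=WGGB
Query: L face = OROY

Answer: O R O Y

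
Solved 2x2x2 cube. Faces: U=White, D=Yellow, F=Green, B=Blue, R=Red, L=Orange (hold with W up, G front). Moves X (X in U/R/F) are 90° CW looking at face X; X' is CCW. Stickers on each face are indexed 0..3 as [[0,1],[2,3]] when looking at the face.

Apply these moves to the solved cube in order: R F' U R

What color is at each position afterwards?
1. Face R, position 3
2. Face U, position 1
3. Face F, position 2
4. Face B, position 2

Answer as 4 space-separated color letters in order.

Answer: B R G W

Derivation:
After move 1 (R): R=RRRR U=WGWG F=GYGY D=YBYB B=WBWB
After move 2 (F'): F=YYGG U=WGRR R=BRYR D=OOYB L=OGOW
After move 3 (U): U=RWRG F=BRGG R=WBYR B=OGWB L=YYOW
After move 4 (R): R=YWRB U=RRRG F=BOGB D=OWYO B=GGWB
Query 1: R[3] = B
Query 2: U[1] = R
Query 3: F[2] = G
Query 4: B[2] = W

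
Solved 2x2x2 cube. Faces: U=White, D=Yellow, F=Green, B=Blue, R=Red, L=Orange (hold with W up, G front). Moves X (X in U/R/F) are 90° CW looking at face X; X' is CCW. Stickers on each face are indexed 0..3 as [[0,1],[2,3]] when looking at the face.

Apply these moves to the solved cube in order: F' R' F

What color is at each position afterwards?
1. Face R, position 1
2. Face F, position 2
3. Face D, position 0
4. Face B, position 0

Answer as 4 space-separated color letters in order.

Answer: R R Y Y

Derivation:
After move 1 (F'): F=GGGG U=WWRR R=YRYR D=OOYY L=OWOW
After move 2 (R'): R=RRYY U=WBRB F=GWGR D=OGYG B=YBOB
After move 3 (F): F=GGRW U=WBWW R=RRBY D=YRYG L=OOOG
Query 1: R[1] = R
Query 2: F[2] = R
Query 3: D[0] = Y
Query 4: B[0] = Y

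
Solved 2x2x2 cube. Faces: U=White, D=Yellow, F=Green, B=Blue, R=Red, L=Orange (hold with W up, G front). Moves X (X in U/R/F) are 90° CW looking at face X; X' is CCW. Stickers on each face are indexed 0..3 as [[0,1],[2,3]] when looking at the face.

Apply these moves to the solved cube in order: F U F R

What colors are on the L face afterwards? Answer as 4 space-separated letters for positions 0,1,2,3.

After move 1 (F): F=GGGG U=WWOO R=WRWR D=RRYY L=OYOY
After move 2 (U): U=OWOW F=WRGG R=BBWR B=OYBB L=GGOY
After move 3 (F): F=GWGR U=OWYG R=OBWR D=WBYY L=GROR
After move 4 (R): R=WORB U=OWYR F=GBGY D=WBYO B=GYWB
Query: L face = GROR

Answer: G R O R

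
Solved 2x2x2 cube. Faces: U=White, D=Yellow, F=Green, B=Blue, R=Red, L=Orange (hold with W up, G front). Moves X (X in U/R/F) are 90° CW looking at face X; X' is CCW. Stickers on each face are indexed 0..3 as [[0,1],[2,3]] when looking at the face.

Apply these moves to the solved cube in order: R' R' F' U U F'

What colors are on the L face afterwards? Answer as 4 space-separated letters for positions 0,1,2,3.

Answer: W W O Y

Derivation:
After move 1 (R'): R=RRRR U=WBWB F=GWGW D=YGYG B=YBYB
After move 2 (R'): R=RRRR U=WYWY F=GBGB D=YWYW B=GBGB
After move 3 (F'): F=BBGG U=WYRR R=WRYR D=OOYW L=OYOW
After move 4 (U): U=RWRY F=WRGG R=GBYR B=OYGB L=BBOW
After move 5 (U): U=RRYW F=GBGG R=OYYR B=BBGB L=WROW
After move 6 (F'): F=BGGG U=RROY R=OYOR D=RWYW L=WWOY
Query: L face = WWOY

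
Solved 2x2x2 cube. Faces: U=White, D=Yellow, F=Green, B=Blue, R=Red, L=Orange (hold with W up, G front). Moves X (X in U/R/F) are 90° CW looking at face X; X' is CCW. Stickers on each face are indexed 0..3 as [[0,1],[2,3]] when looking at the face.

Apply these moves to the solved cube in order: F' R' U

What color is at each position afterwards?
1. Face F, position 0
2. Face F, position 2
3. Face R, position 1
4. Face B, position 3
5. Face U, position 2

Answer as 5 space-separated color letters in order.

After move 1 (F'): F=GGGG U=WWRR R=YRYR D=OOYY L=OWOW
After move 2 (R'): R=RRYY U=WBRB F=GWGR D=OGYG B=YBOB
After move 3 (U): U=RWBB F=RRGR R=YBYY B=OWOB L=GWOW
Query 1: F[0] = R
Query 2: F[2] = G
Query 3: R[1] = B
Query 4: B[3] = B
Query 5: U[2] = B

Answer: R G B B B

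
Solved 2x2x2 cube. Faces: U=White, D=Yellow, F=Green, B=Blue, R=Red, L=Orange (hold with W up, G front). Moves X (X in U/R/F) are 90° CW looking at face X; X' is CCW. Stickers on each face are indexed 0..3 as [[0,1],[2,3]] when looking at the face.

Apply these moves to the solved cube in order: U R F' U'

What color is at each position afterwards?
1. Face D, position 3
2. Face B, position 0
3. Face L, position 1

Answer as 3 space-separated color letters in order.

Answer: O B O

Derivation:
After move 1 (U): U=WWWW F=RRGG R=BBRR B=OOBB L=GGOO
After move 2 (R): R=RBRB U=WRWG F=RYGY D=YBYO B=WOWB
After move 3 (F'): F=YYRG U=WRRR R=BBYB D=GOYO L=GGOW
After move 4 (U'): U=RRWR F=GGRG R=YYYB B=BBWB L=WOOW
Query 1: D[3] = O
Query 2: B[0] = B
Query 3: L[1] = O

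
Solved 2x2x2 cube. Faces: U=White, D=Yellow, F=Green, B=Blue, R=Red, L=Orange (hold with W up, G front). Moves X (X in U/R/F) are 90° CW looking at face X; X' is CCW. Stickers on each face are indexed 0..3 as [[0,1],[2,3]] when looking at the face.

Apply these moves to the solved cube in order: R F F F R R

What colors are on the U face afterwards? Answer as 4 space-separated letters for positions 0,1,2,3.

Answer: W O R B

Derivation:
After move 1 (R): R=RRRR U=WGWG F=GYGY D=YBYB B=WBWB
After move 2 (F): F=GGYY U=WGOO R=WRGR D=RRYB L=OYOB
After move 3 (F): F=YGYG U=WGBY R=OROR D=GWYB L=OROR
After move 4 (F): F=YYGG U=WGRR R=BRYR D=OOYB L=OGOW
After move 5 (R): R=YBRR U=WYRG F=YOGB D=OWYW B=RBGB
After move 6 (R): R=RYRB U=WORB F=YWGW D=OGYR B=GBYB
Query: U face = WORB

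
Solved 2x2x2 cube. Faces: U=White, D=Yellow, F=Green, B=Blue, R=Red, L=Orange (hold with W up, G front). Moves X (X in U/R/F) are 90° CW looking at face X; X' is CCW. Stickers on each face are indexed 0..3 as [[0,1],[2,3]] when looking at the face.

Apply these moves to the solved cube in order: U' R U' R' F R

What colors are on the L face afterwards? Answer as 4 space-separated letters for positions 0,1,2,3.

After move 1 (U'): U=WWWW F=OOGG R=GGRR B=RRBB L=BBOO
After move 2 (R): R=RGRG U=WOWG F=OYGY D=YBYR B=WRWB
After move 3 (U'): U=OGWW F=BBGY R=OYRG B=RGWB L=WROO
After move 4 (R'): R=YGOR U=OWWR F=BGGW D=YBYY B=RGBB
After move 5 (F): F=GBWG U=OWOR R=WGRR D=OYYY L=WYOB
After move 6 (R): R=RWRG U=OBOG F=GYWY D=OBYR B=RGWB
Query: L face = WYOB

Answer: W Y O B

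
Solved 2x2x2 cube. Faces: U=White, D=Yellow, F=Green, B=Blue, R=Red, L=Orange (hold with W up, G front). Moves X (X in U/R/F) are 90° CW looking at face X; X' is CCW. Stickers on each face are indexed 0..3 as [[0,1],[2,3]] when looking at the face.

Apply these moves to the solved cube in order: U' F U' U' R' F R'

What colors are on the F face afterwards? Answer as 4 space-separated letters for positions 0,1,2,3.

After move 1 (U'): U=WWWW F=OOGG R=GGRR B=RRBB L=BBOO
After move 2 (F): F=GOGO U=WWOB R=WGWR D=RGYY L=BYOY
After move 3 (U'): U=WBWO F=BYGO R=GOWR B=WGBB L=RROY
After move 4 (U'): U=BOWW F=RRGO R=BYWR B=GOBB L=WGOY
After move 5 (R'): R=YRBW U=BBWG F=ROGW D=RRYO B=YOGB
After move 6 (F): F=GRWO U=BBYG R=WRGW D=BYYO L=WROR
After move 7 (R'): R=RWWG U=BGYY F=GBWG D=BRYO B=OOYB
Query: F face = GBWG

Answer: G B W G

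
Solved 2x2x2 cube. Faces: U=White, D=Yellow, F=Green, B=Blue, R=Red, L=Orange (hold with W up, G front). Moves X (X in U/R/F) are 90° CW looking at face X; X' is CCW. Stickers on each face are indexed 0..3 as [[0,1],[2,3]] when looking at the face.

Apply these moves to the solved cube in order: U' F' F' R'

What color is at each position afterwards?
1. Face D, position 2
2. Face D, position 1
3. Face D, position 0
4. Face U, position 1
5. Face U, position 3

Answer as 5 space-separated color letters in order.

After move 1 (U'): U=WWWW F=OOGG R=GGRR B=RRBB L=BBOO
After move 2 (F'): F=OGOG U=WWGR R=YGYR D=BOYY L=BWOW
After move 3 (F'): F=GGOO U=WWYY R=OGBR D=WWYY L=BROG
After move 4 (R'): R=GROB U=WBYR F=GWOY D=WGYO B=YRWB
Query 1: D[2] = Y
Query 2: D[1] = G
Query 3: D[0] = W
Query 4: U[1] = B
Query 5: U[3] = R

Answer: Y G W B R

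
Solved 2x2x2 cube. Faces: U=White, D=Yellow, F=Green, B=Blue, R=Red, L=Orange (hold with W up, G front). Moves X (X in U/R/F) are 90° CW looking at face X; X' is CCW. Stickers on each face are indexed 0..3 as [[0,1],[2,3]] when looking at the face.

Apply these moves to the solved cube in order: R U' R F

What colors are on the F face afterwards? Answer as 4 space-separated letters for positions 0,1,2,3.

Answer: G O B B

Derivation:
After move 1 (R): R=RRRR U=WGWG F=GYGY D=YBYB B=WBWB
After move 2 (U'): U=GGWW F=OOGY R=GYRR B=RRWB L=WBOO
After move 3 (R): R=RGRY U=GOWY F=OBGB D=YWYR B=WRGB
After move 4 (F): F=GOBB U=GOOB R=WGYY D=RRYR L=WYOW
Query: F face = GOBB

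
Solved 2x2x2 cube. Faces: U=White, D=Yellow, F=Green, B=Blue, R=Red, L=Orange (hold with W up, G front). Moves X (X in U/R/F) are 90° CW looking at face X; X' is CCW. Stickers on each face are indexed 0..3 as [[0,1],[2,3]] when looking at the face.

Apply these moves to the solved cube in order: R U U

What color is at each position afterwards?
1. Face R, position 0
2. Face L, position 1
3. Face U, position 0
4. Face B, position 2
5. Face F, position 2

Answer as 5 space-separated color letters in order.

Answer: O R G W G

Derivation:
After move 1 (R): R=RRRR U=WGWG F=GYGY D=YBYB B=WBWB
After move 2 (U): U=WWGG F=RRGY R=WBRR B=OOWB L=GYOO
After move 3 (U): U=GWGW F=WBGY R=OORR B=GYWB L=RROO
Query 1: R[0] = O
Query 2: L[1] = R
Query 3: U[0] = G
Query 4: B[2] = W
Query 5: F[2] = G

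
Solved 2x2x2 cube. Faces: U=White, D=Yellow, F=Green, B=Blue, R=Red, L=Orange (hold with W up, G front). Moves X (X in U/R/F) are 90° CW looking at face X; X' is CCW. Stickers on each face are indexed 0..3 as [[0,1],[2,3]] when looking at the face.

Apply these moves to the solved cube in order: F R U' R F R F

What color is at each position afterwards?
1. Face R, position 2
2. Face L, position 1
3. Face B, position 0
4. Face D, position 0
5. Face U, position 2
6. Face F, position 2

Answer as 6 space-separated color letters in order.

After move 1 (F): F=GGGG U=WWOO R=WRWR D=RRYY L=OYOY
After move 2 (R): R=WWRR U=WGOG F=GRGY D=RBYB B=OBWB
After move 3 (U'): U=GGWO F=OYGY R=GRRR B=WWWB L=OBOY
After move 4 (R): R=RGRR U=GYWY F=OBGB D=RWYW B=OWGB
After move 5 (F): F=GOBB U=GYYB R=WGYR D=RRYW L=OROW
After move 6 (R): R=YWRG U=GOYB F=GRBW D=RGYO B=BWYB
After move 7 (F): F=BGWR U=GOWR R=YWBG D=RYYO L=OROG
Query 1: R[2] = B
Query 2: L[1] = R
Query 3: B[0] = B
Query 4: D[0] = R
Query 5: U[2] = W
Query 6: F[2] = W

Answer: B R B R W W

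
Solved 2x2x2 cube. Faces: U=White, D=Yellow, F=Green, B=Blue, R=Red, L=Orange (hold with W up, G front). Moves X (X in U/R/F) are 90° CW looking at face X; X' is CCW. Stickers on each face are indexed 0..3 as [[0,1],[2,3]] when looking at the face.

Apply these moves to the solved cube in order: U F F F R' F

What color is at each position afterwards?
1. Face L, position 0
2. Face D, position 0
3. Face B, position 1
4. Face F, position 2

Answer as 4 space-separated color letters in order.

After move 1 (U): U=WWWW F=RRGG R=BBRR B=OOBB L=GGOO
After move 2 (F): F=GRGR U=WWOG R=WBWR D=RBYY L=GYOY
After move 3 (F): F=GGRR U=WWYY R=OBGR D=WWYY L=GROB
After move 4 (F): F=RGRG U=WWBR R=YBYR D=GOYY L=GWOW
After move 5 (R'): R=BRYY U=WBBO F=RWRR D=GGYG B=YOOB
After move 6 (F): F=RRRW U=WBWW R=BROY D=YBYG L=GGOG
Query 1: L[0] = G
Query 2: D[0] = Y
Query 3: B[1] = O
Query 4: F[2] = R

Answer: G Y O R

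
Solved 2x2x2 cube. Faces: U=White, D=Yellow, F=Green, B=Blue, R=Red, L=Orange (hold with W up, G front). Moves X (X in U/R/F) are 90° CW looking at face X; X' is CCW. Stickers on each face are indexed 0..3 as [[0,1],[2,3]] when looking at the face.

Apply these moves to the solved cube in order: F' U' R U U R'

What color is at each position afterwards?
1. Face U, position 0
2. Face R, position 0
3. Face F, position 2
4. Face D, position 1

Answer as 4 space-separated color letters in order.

After move 1 (F'): F=GGGG U=WWRR R=YRYR D=OOYY L=OWOW
After move 2 (U'): U=WRWR F=OWGG R=GGYR B=YRBB L=BBOW
After move 3 (R): R=YGRG U=WWWG F=OOGY D=OBYY B=RRRB
After move 4 (U): U=WWGW F=YGGY R=RRRG B=BBRB L=OOOW
After move 5 (U): U=GWWW F=RRGY R=BBRG B=OORB L=YGOW
After move 6 (R'): R=BGBR U=GRWO F=RWGW D=ORYY B=YOBB
Query 1: U[0] = G
Query 2: R[0] = B
Query 3: F[2] = G
Query 4: D[1] = R

Answer: G B G R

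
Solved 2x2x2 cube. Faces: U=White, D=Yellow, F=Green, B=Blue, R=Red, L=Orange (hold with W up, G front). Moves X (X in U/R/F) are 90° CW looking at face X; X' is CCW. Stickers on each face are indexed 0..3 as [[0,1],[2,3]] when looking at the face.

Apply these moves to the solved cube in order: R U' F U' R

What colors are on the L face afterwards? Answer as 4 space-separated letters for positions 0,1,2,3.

After move 1 (R): R=RRRR U=WGWG F=GYGY D=YBYB B=WBWB
After move 2 (U'): U=GGWW F=OOGY R=GYRR B=RRWB L=WBOO
After move 3 (F): F=GOYO U=GGOB R=WYWR D=RGYB L=WYOB
After move 4 (U'): U=GBGO F=WYYO R=GOWR B=WYWB L=RROB
After move 5 (R): R=WGRO U=GYGO F=WGYB D=RWYW B=OYBB
Query: L face = RROB

Answer: R R O B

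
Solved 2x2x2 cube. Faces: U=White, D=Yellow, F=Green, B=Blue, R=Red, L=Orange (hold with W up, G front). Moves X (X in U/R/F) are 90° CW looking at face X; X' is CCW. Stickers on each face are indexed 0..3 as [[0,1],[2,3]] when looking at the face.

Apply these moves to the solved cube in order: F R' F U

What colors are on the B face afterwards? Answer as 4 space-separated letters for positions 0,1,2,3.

After move 1 (F): F=GGGG U=WWOO R=WRWR D=RRYY L=OYOY
After move 2 (R'): R=RRWW U=WBOB F=GWGO D=RGYG B=YBRB
After move 3 (F): F=GGOW U=WBYY R=ORBW D=WRYG L=OROG
After move 4 (U): U=YWYB F=OROW R=YBBW B=ORRB L=GGOG
Query: B face = ORRB

Answer: O R R B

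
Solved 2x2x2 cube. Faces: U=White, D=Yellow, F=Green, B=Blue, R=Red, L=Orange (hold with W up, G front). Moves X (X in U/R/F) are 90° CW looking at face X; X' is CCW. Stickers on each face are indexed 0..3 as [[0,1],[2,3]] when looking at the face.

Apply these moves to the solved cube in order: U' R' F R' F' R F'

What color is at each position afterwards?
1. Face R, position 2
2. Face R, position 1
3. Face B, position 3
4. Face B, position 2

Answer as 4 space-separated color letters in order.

Answer: Y O B Y

Derivation:
After move 1 (U'): U=WWWW F=OOGG R=GGRR B=RRBB L=BBOO
After move 2 (R'): R=GRGR U=WBWR F=OWGW D=YOYG B=YRYB
After move 3 (F): F=GOWW U=WBOB R=WRRR D=GGYG L=BYOO
After move 4 (R'): R=RRWR U=WYOY F=GBWB D=GOYW B=GRGB
After move 5 (F'): F=BBGW U=WYRW R=ORGR D=YOYW L=BYOO
After move 6 (R): R=GORR U=WBRW F=BOGW D=YGYG B=WRYB
After move 7 (F'): F=OWBG U=WBGR R=GOYR D=YOYG L=BWOR
Query 1: R[2] = Y
Query 2: R[1] = O
Query 3: B[3] = B
Query 4: B[2] = Y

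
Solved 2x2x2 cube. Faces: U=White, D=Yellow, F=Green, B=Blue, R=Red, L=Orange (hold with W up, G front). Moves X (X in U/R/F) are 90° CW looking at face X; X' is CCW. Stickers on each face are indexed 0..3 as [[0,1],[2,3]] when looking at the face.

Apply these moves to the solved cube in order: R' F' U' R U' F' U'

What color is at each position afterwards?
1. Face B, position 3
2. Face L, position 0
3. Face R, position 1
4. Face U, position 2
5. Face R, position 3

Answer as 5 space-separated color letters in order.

Answer: B Y G B W

Derivation:
After move 1 (R'): R=RRRR U=WBWB F=GWGW D=YGYG B=YBYB
After move 2 (F'): F=WWGG U=WBRR R=GRYR D=OOYG L=OBOW
After move 3 (U'): U=BRWR F=OBGG R=WWYR B=GRYB L=YBOW
After move 4 (R): R=YWRW U=BBWG F=OOGG D=OYYG B=RRRB
After move 5 (U'): U=BGBW F=YBGG R=OORW B=YWRB L=RROW
After move 6 (F'): F=BGYG U=BGOR R=YOOW D=RWYG L=RWOB
After move 7 (U'): U=GRBO F=RWYG R=BGOW B=YORB L=YWOB
Query 1: B[3] = B
Query 2: L[0] = Y
Query 3: R[1] = G
Query 4: U[2] = B
Query 5: R[3] = W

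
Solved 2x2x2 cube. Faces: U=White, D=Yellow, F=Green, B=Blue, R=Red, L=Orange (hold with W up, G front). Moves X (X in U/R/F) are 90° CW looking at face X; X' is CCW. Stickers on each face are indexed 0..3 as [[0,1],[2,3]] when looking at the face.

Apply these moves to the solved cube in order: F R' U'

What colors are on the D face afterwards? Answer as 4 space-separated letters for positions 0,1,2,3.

After move 1 (F): F=GGGG U=WWOO R=WRWR D=RRYY L=OYOY
After move 2 (R'): R=RRWW U=WBOB F=GWGO D=RGYG B=YBRB
After move 3 (U'): U=BBWO F=OYGO R=GWWW B=RRRB L=YBOY
Query: D face = RGYG

Answer: R G Y G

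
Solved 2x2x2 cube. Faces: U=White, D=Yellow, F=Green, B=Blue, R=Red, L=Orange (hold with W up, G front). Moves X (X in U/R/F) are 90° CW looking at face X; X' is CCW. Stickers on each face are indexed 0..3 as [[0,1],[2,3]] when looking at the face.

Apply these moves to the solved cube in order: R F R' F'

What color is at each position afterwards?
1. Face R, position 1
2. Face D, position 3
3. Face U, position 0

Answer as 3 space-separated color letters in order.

After move 1 (R): R=RRRR U=WGWG F=GYGY D=YBYB B=WBWB
After move 2 (F): F=GGYY U=WGOO R=WRGR D=RRYB L=OYOB
After move 3 (R'): R=RRWG U=WWOW F=GGYO D=RGYY B=BBRB
After move 4 (F'): F=GOGY U=WWRW R=GRRG D=YBYY L=OWOO
Query 1: R[1] = R
Query 2: D[3] = Y
Query 3: U[0] = W

Answer: R Y W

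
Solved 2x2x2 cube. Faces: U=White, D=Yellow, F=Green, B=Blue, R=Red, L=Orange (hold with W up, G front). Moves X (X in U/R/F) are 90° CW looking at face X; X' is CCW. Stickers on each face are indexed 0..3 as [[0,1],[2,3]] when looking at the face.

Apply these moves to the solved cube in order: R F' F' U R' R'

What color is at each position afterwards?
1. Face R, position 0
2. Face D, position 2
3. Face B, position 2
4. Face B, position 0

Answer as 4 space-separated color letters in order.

After move 1 (R): R=RRRR U=WGWG F=GYGY D=YBYB B=WBWB
After move 2 (F'): F=YYGG U=WGRR R=BRYR D=OOYB L=OGOW
After move 3 (F'): F=YGYG U=WGBY R=OROR D=GWYB L=OROR
After move 4 (U): U=BWYG F=ORYG R=WBOR B=ORWB L=YGOR
After move 5 (R'): R=BRWO U=BWYO F=OWYG D=GRYG B=BRWB
After move 6 (R'): R=ROBW U=BWYB F=OWYO D=GWYG B=GRRB
Query 1: R[0] = R
Query 2: D[2] = Y
Query 3: B[2] = R
Query 4: B[0] = G

Answer: R Y R G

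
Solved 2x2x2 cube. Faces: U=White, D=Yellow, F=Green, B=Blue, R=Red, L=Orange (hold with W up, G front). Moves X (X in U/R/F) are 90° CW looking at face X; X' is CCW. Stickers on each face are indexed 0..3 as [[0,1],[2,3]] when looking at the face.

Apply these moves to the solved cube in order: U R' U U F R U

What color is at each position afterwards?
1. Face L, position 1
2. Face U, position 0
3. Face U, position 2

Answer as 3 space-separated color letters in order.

After move 1 (U): U=WWWW F=RRGG R=BBRR B=OOBB L=GGOO
After move 2 (R'): R=BRBR U=WBWO F=RWGW D=YRYG B=YOYB
After move 3 (U): U=WWOB F=BRGW R=YOBR B=GGYB L=RWOO
After move 4 (U): U=OWBW F=YOGW R=GGBR B=RWYB L=BROO
After move 5 (F): F=GYWO U=OWOR R=BGWR D=BGYG L=BYOR
After move 6 (R): R=WBRG U=OYOO F=GGWG D=BYYR B=RWWB
After move 7 (U): U=OOOY F=WBWG R=RWRG B=BYWB L=GGOR
Query 1: L[1] = G
Query 2: U[0] = O
Query 3: U[2] = O

Answer: G O O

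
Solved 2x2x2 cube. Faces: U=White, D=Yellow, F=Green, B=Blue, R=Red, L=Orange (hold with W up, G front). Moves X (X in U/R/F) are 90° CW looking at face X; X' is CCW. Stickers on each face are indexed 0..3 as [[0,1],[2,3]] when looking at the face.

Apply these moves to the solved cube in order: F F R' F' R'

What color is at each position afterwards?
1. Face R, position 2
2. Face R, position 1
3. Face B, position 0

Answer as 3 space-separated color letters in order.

Answer: G O G

Derivation:
After move 1 (F): F=GGGG U=WWOO R=WRWR D=RRYY L=OYOY
After move 2 (F): F=GGGG U=WWYY R=OROR D=WWYY L=OROR
After move 3 (R'): R=RROO U=WBYB F=GWGY D=WGYG B=YBWB
After move 4 (F'): F=WYGG U=WBRO R=GRWO D=RRYG L=OBOY
After move 5 (R'): R=ROGW U=WWRY F=WBGO D=RYYG B=GBRB
Query 1: R[2] = G
Query 2: R[1] = O
Query 3: B[0] = G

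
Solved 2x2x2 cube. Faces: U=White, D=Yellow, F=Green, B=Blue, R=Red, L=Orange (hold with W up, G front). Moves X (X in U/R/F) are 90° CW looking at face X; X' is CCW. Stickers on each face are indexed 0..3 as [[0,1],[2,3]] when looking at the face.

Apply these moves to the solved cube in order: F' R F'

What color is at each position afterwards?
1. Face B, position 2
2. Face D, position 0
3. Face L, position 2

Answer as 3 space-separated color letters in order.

Answer: W W O

Derivation:
After move 1 (F'): F=GGGG U=WWRR R=YRYR D=OOYY L=OWOW
After move 2 (R): R=YYRR U=WGRG F=GOGY D=OBYB B=RBWB
After move 3 (F'): F=OYGG U=WGYR R=BYOR D=WWYB L=OGOR
Query 1: B[2] = W
Query 2: D[0] = W
Query 3: L[2] = O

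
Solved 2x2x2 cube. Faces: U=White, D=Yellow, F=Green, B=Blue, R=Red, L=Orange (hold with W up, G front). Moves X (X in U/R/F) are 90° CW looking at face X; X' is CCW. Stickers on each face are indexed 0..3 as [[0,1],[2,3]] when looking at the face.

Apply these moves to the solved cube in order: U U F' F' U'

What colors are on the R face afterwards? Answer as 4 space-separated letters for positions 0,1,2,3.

Answer: G G R R

Derivation:
After move 1 (U): U=WWWW F=RRGG R=BBRR B=OOBB L=GGOO
After move 2 (U): U=WWWW F=BBGG R=OORR B=GGBB L=RROO
After move 3 (F'): F=BGBG U=WWOR R=YOYR D=ROYY L=RWOW
After move 4 (F'): F=GGBB U=WWYY R=OORR D=WWYY L=RROO
After move 5 (U'): U=WYWY F=RRBB R=GGRR B=OOBB L=GGOO
Query: R face = GGRR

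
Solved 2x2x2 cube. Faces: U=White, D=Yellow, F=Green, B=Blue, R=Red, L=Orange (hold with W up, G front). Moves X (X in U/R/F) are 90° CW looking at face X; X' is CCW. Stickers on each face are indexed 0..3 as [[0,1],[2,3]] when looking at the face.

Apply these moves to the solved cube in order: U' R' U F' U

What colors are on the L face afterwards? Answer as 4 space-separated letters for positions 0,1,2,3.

Answer: R W O R

Derivation:
After move 1 (U'): U=WWWW F=OOGG R=GGRR B=RRBB L=BBOO
After move 2 (R'): R=GRGR U=WBWR F=OWGW D=YOYG B=YRYB
After move 3 (U): U=WWRB F=GRGW R=YRGR B=BBYB L=OWOO
After move 4 (F'): F=RWGG U=WWYG R=ORYR D=WOYG L=OBOR
After move 5 (U): U=YWGW F=ORGG R=BBYR B=OBYB L=RWOR
Query: L face = RWOR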